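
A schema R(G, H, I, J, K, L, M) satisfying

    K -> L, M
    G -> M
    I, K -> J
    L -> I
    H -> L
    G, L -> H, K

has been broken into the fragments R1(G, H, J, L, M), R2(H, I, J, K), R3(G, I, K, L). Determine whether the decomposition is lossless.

Chase test. Columns are G, H, I, J, K, L, M; row i has aⱼ where attribute j ∈ Ri, else bᵢⱼ.
Initial tableau (one row per fragment):
  row 1: a1 a2 b13 a4 b15 a6 a7
  row 2: b21 a2 a3 a4 a5 b26 b27
  row 3: a1 b32 a3 b34 a5 a6 b37
Rows 2 and 3 agree on K; apply K→L, M and equate their L, M entries.
Rows 1 and 3 agree on G; apply G→M and equate their M entries.
Rows 2 and 3 agree on I, K; apply I, K→J and equate their J entries.
Rows 1 and 2 agree on L; apply L→I and equate their I entries.
Rows 1 and 3 agree on G, L; apply G, L→H, K and equate their H, K entries.
Row 1 is now all distinguished symbols — the join is lossless.

Yes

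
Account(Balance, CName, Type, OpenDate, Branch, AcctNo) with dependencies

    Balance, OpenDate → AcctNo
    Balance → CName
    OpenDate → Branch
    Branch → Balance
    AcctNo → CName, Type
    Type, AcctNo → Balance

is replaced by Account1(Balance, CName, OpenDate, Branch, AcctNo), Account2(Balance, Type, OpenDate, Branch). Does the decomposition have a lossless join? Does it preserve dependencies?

Lossless test: (Balance, OpenDate, Branch)⁺ = {Balance, CName, Type, OpenDate, Branch, AcctNo}, which contains all of one fragment — lossless.
Dependency preservation: the restricted closure of {AcctNo} across the fragments never reaches {CName, Type}, so AcctNo → CName, Type cannot be enforced without a join — not preserved.

lossless but not dependency-preserving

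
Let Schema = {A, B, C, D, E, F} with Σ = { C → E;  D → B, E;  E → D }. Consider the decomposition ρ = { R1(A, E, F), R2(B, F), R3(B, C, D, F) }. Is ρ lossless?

No

Chase test. Columns are A, B, C, D, E, F; row i has aⱼ where attribute j ∈ Ri, else bᵢⱼ.
Initial tableau (one row per fragment):
  row 1: a1 b12 b13 b14 a5 a6
  row 2: b21 a2 b23 b24 b25 a6
  row 3: b31 a2 a3 a4 b35 a6
No row becomes fully distinguished — the join is lossy.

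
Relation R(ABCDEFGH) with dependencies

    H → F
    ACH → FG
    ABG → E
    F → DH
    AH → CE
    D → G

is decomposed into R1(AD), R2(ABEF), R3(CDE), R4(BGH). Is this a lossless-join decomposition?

Chase test. Columns are ABCDEFGH; row i has aⱼ where attribute j ∈ Ri, else bᵢⱼ.
Initial tableau (one row per fragment):
  row 1: a1 b12 b13 a4 b15 b16 b17 b18
  row 2: a1 a2 b23 b24 a5 a6 b27 b28
  row 3: b31 b32 a3 a4 a5 b36 b37 b38
  row 4: b41 a2 b43 b44 b45 b46 a7 a8
Rows 1 and 3 agree on D; apply D→G and equate their G entries.
No row becomes fully distinguished — the join is lossy.

No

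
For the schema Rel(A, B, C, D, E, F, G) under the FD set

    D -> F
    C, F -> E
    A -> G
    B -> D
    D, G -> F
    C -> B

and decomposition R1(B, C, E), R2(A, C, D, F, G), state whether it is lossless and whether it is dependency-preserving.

lossless but not dependency-preserving

Lossless test: (C)⁺ = {B, C, D, E, F}, which contains all of one fragment — lossless.
Dependency preservation: the restricted closure of {B} across the fragments never reaches {D}, so B → D cannot be enforced without a join — not preserved.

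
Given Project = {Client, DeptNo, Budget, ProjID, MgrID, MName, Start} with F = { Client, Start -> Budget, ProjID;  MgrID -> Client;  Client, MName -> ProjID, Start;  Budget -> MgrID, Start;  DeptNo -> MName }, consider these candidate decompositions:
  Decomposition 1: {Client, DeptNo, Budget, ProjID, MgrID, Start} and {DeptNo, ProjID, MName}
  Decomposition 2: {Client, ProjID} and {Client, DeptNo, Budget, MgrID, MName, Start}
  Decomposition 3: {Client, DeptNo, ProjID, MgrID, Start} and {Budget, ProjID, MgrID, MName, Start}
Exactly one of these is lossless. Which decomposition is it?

Decomposition 1: common = {DeptNo, ProjID}, closure = {DeptNo, ProjID, MName} → lossless.
Decomposition 2: common = {Client}, closure = {Client} → lossy.
Decomposition 3: common = {ProjID, MgrID, Start}, closure = {Client, Budget, ProjID, MgrID, Start} → lossy.

Decomposition 1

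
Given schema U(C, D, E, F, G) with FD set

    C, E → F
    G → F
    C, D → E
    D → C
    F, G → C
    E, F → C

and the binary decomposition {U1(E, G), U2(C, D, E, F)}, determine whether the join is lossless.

No

Common attributes: U1 ∩ U2 = {E}.
No dependency enlarges {E}, so (E)⁺ = {E}.
The closure contains neither all of U1 = {E, G} nor all of U2 = {C, D, E, F}, so the common attributes are not a superkey of either fragment. The join is lossy.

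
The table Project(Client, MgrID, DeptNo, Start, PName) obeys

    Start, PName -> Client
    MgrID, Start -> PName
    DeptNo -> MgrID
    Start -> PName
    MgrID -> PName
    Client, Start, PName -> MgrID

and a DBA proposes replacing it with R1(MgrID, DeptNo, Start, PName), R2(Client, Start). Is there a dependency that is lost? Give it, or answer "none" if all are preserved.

Start, PName → Client: restricted closure across fragments reaches Client.
MgrID, Start → PName lies within R1.
DeptNo → MgrID lies within R1.
Start → PName lies within R1.
MgrID → PName lies within R1.
Client, Start, PName → MgrID: restricted closure across fragments reaches MgrID.
Every dependency is enforceable on the fragments, so the decomposition is dependency-preserving.

none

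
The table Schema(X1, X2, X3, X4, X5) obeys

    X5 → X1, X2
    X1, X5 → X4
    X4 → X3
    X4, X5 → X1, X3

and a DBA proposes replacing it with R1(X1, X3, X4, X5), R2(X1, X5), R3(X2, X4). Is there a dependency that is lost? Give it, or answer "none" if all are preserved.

X5 → X1, X2

Check X5 → X1, X2: no single fragment contains all of {X1, X2, X5}, and the restricted closure of {X5} across the fragments never reaches {X1, X2}.
X1, X5 → X4 is preserved.
X4 → X3 is preserved.
X4, X5 → X1, X3 is preserved.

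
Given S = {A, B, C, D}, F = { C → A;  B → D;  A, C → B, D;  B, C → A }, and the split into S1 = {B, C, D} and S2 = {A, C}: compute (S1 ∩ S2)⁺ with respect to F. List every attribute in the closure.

S1 ∩ S2 = {C}.
C → A applies, adding A
A, C → B, D applies, adding B, D
Closure: {A, B, C, D}.

A, B, C, D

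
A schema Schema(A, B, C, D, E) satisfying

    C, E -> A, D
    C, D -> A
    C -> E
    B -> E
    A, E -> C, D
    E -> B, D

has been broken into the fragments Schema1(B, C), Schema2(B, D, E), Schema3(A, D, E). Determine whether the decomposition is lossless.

Chase test. Columns are A, B, C, D, E; row i has aⱼ where attribute j ∈ Schemai, else bᵢⱼ.
Initial tableau (one row per fragment):
  row 1: b11 a2 a3 b14 b15
  row 2: b21 a2 b23 a4 a5
  row 3: a1 b32 b33 a4 a5
Rows 1 and 2 agree on B; apply B→E and equate their E entries.
Rows 1 and 2 agree on E; apply E→B, D and equate their B, D entries.
Rows 1 and 3 agree on E; apply E→B, D and equate their B, D entries.
No row becomes fully distinguished — the join is lossy.

No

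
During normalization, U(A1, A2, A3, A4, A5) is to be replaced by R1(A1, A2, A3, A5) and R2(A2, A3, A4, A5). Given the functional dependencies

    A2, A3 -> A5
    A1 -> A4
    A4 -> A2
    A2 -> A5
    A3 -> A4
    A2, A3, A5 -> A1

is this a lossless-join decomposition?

Common attributes: R1 ∩ R2 = {A2, A3, A5}.
Closure of {A2, A3, A5}: A3 → A4 applies, adding A4; A2, A3, A5 → A1 applies, adding A1. So (A2, A3, A5)⁺ = {A1, A2, A3, A4, A5}.
This closure contains every attribute of R1, so R1 ∩ R2 → R1. The join is lossless.

Yes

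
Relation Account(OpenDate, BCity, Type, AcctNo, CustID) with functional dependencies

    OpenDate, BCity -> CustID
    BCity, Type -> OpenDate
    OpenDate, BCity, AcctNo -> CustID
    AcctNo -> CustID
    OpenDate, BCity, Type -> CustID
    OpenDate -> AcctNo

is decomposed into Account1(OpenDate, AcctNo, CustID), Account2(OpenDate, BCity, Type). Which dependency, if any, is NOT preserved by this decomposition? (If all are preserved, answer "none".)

OpenDate, BCity → CustID: restricted closure across fragments reaches CustID.
BCity, Type → OpenDate lies within Account2.
OpenDate, BCity, AcctNo → CustID: restricted closure across fragments reaches CustID.
AcctNo → CustID lies within Account1.
OpenDate, BCity, Type → CustID: restricted closure across fragments reaches CustID.
OpenDate → AcctNo lies within Account1.
Every dependency is enforceable on the fragments, so the decomposition is dependency-preserving.

none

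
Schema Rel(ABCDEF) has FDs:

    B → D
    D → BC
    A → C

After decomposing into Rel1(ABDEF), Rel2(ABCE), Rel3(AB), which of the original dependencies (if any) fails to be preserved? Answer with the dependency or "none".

B → D lies within Rel1.
D → BC: restricted closure across fragments reaches BC.
A → C lies within Rel2.
Every dependency is enforceable on the fragments, so the decomposition is dependency-preserving.

none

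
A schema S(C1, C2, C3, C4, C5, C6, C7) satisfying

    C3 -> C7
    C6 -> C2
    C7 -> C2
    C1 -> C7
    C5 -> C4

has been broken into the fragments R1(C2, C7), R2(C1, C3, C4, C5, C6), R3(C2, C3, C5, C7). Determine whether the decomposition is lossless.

Yes

Chase test. Columns are C1, C2, C3, C4, C5, C6, C7; row i has aⱼ where attribute j ∈ Ri, else bᵢⱼ.
Initial tableau (one row per fragment):
  row 1: b11 a2 b13 b14 b15 b16 a7
  row 2: a1 b22 a3 a4 a5 a6 b27
  row 3: b31 a2 a3 b34 a5 b36 a7
Rows 2 and 3 agree on C3; apply C3→C7 and equate their C7 entries.
Rows 1 and 2 agree on C7; apply C7→C2 and equate their C2 entries.
Rows 2 and 3 agree on C5; apply C5→C4 and equate their C4 entries.
Row 2 is now all distinguished symbols — the join is lossless.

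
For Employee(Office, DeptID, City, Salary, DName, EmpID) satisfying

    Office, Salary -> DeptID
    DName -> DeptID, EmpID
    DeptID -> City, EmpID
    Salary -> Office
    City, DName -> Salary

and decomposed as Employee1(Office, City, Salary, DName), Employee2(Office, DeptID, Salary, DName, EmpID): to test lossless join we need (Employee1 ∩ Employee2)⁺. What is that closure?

Office, DeptID, City, Salary, DName, EmpID

Employee1 ∩ Employee2 = {Office, Salary, DName}.
Office, Salary → DeptID applies, adding DeptID
DName → DeptID, EmpID applies, adding EmpID
DeptID → City, EmpID applies, adding City
Closure: {Office, DeptID, City, Salary, DName, EmpID}.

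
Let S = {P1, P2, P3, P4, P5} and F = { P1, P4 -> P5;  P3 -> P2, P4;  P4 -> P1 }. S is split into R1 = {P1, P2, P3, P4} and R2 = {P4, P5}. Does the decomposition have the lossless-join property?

Common attributes: R1 ∩ R2 = {P4}.
Closure of {P4}: P4 → P1 applies, adding P1; P1, P4 → P5 applies, adding P5. So (P4)⁺ = {P1, P4, P5}.
This closure contains every attribute of R2, so R1 ∩ R2 → R2. The join is lossless.

Yes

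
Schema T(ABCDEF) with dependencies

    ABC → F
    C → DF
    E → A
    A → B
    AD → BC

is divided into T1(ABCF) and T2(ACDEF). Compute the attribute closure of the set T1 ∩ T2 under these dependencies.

T1 ∩ T2 = {ACF}.
C → DF applies, adding D
A → B applies, adding B
Closure: {ABCDF}.

ABCDF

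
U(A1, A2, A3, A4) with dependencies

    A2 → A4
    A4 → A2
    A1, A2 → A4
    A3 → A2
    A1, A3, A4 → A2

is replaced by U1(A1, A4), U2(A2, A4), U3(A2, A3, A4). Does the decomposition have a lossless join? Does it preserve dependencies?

lossy but dependency-preserving

Lossless test (chase): Rows 1 and 2 agree on A4; apply A4→A2 and equate their A2 entries. No row becomes fully distinguished — the join is lossy.
Dependency preservation: A1, A2 → A4; A1, A3, A4 → A2 are not contained in any single fragment, but the restricted closure of each left-hand side across the fragments still reaches the right-hand side; the remaining FDs each lie inside some fragment. All dependencies are preserved.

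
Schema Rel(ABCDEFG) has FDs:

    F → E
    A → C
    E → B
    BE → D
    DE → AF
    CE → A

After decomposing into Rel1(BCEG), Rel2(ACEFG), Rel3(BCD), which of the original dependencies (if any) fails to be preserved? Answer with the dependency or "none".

Check BE → D: no single fragment contains all of {BDE}, and the restricted closure of {BE} across the fragments never reaches {D}.
F → E is preserved.
A → C is preserved.
E → B is preserved.
DE → AF is preserved.
CE → A is preserved.

BE → D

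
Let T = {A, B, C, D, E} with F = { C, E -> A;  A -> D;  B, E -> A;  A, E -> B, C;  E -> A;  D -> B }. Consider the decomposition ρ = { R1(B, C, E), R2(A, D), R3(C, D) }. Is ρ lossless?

Chase test. Columns are A, B, C, D, E; row i has aⱼ where attribute j ∈ Ri, else bᵢⱼ.
Initial tableau (one row per fragment):
  row 1: b11 a2 a3 b14 a5
  row 2: a1 b22 b23 a4 b25
  row 3: b31 b32 a3 a4 b35
Rows 2 and 3 agree on D; apply D→B and equate their B entries.
No row becomes fully distinguished — the join is lossy.

No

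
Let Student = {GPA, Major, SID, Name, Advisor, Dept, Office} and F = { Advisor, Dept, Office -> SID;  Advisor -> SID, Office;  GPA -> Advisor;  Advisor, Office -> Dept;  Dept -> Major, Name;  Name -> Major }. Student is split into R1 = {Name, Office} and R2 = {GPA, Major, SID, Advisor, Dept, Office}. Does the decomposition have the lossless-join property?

Common attributes: R1 ∩ R2 = {Office}.
No dependency enlarges {Office}, so (Office)⁺ = {Office}.
The closure contains neither all of R1 = {Name, Office} nor all of R2 = {GPA, Major, SID, Advisor, Dept, Office}, so the common attributes are not a superkey of either fragment. The join is lossy.

No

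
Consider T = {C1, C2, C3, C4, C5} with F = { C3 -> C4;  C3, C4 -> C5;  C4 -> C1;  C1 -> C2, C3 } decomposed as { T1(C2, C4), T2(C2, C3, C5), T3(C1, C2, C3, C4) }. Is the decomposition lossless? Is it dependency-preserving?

Lossless test (chase): Rows 2 and 3 agree on C3; apply C3→C4 and equate their C4 entries. Rows 2 and 3 agree on C3, C4; apply C3, C4→C5 and equate their C5 entries. Rows 1 and 2 agree on C4; apply C4→C1 and equate their C1 entries. Rows 1 and 3 agree on C4; apply C4→C1 and equate their C1 entries. Rows 1 and 2 agree on C1; apply C1→C2, C3 and equate their C2, C3 entries. Rows 1 and 2 agree on C3, C4; apply C3, C4→C5 and equate their C5 entries. Row 1 is now all distinguished symbols — the join is lossless.
Dependency preservation: C3, C4 → C5 is not contained in any single fragment, but the restricted closure of its left-hand side across the fragments still reaches the right-hand side; the remaining FDs each lie inside some fragment. All dependencies are preserved.

lossless and dependency-preserving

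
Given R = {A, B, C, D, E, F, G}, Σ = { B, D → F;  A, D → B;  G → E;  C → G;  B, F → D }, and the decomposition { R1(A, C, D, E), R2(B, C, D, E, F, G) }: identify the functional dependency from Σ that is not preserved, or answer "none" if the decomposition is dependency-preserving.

Check A, D → B: no single fragment contains all of {A, B, D}, and the restricted closure of {A, D} across the fragments never reaches {B}.
B, D → F is preserved.
G → E is preserved.
C → G is preserved.
B, F → D is preserved.

A, D → B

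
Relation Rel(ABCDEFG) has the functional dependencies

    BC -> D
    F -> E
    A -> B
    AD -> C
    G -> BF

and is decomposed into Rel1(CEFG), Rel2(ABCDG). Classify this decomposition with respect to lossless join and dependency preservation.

Lossless test: (CG)⁺ = {BCDEFG}, which contains all of one fragment — lossless.
Dependency preservation: G → BF is not contained in any single fragment, but the restricted closure of its left-hand side across the fragments still reaches the right-hand side; the remaining FDs each lie inside some fragment. All dependencies are preserved.

lossless and dependency-preserving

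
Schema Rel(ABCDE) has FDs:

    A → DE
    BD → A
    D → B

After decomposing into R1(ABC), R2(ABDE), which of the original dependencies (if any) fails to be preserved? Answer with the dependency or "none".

A → DE lies within R2.
BD → A lies within R2.
D → B lies within R2.
Every dependency is enforceable on the fragments, so the decomposition is dependency-preserving.

none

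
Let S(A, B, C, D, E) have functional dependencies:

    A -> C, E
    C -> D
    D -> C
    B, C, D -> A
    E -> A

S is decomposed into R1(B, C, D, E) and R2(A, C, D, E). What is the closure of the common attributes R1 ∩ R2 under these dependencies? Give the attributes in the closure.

R1 ∩ R2 = {C, D, E}.
E → A applies, adding A
Closure: {A, C, D, E}.

A, C, D, E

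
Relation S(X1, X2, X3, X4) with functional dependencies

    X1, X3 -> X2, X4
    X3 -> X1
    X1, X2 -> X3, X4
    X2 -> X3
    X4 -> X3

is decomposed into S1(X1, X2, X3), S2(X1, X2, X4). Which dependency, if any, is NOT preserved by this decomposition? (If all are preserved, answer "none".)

X1, X3 → X2, X4: restricted closure across fragments reaches X2, X4.
X3 → X1 lies within S1.
X1, X2 → X3, X4: restricted closure across fragments reaches X3, X4.
X2 → X3 lies within S1.
X4 → X3: restricted closure across fragments reaches X3.
Every dependency is enforceable on the fragments, so the decomposition is dependency-preserving.

none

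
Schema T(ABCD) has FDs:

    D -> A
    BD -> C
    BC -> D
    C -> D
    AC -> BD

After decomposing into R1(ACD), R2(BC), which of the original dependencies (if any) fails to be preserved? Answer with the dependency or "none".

Check BD → C: no single fragment contains all of {BCD}, and the restricted closure of {BD} across the fragments never reaches {C}.
D → A is preserved.
BC → D is preserved.
C → D is preserved.
AC → BD is preserved.

BD -> C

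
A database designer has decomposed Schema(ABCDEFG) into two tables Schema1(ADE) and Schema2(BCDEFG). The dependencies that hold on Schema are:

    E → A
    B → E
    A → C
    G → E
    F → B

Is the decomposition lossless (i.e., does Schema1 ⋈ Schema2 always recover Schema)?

Yes

Common attributes: Schema1 ∩ Schema2 = {DE}.
Closure of {DE}: E → A applies, adding A; A → C applies, adding C. So (DE)⁺ = {ACDE}.
This closure contains every attribute of Schema1, so Schema1 ∩ Schema2 → Schema1. The join is lossless.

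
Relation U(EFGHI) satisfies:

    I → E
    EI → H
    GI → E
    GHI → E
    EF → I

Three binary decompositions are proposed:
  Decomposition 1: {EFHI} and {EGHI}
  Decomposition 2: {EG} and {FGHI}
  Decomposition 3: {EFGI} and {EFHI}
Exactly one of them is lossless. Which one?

Decomposition 1: common = {EHI}, closure = {EHI} → lossy.
Decomposition 2: common = {G}, closure = {G} → lossy.
Decomposition 3: common = {EFI}, closure = {EFHI} → lossless.

Decomposition 3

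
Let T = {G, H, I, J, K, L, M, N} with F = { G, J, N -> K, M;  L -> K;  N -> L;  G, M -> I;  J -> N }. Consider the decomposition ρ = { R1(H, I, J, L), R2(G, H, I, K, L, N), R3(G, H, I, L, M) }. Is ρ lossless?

Chase test. Columns are G, H, I, J, K, L, M, N; row i has aⱼ where attribute j ∈ Ri, else bᵢⱼ.
Initial tableau (one row per fragment):
  row 1: b11 a2 a3 a4 b15 a6 b17 b18
  row 2: a1 a2 a3 b24 a5 a6 b27 a8
  row 3: a1 a2 a3 b34 b35 a6 a7 b38
Rows 1 and 2 agree on L; apply L→K and equate their K entries.
Rows 1 and 3 agree on L; apply L→K and equate their K entries.
No row becomes fully distinguished — the join is lossy.

No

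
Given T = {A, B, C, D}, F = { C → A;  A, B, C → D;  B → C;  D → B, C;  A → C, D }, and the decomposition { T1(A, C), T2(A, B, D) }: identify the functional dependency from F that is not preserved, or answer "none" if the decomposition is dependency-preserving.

none

C → A lies within T1.
A, B, C → D: restricted closure across fragments reaches D.
B → C: restricted closure across fragments reaches C.
D → B, C: restricted closure across fragments reaches B, C.
A → C, D: restricted closure across fragments reaches C, D.
Every dependency is enforceable on the fragments, so the decomposition is dependency-preserving.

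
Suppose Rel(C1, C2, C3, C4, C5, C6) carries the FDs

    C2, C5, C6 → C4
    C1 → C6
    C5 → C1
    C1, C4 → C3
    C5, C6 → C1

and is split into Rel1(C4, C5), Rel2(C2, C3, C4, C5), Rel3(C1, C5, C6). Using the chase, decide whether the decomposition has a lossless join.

Chase test. Columns are C1, C2, C3, C4, C5, C6; row i has aⱼ where attribute j ∈ Reli, else bᵢⱼ.
Initial tableau (one row per fragment):
  row 1: b11 b12 b13 a4 a5 b16
  row 2: b21 a2 a3 a4 a5 b26
  row 3: a1 b32 b33 b34 a5 a6
Rows 1 and 2 agree on C5; apply C5→C1 and equate their C1 entries.
Rows 1 and 3 agree on C5; apply C5→C1 and equate their C1 entries.
Rows 1 and 2 agree on C1, C4; apply C1, C4→C3 and equate their C3 entries.
Rows 1 and 2 agree on C1; apply C1→C6 and equate their C6 entries.
Rows 1 and 3 agree on C1; apply C1→C6 and equate their C6 entries.
Row 2 is now all distinguished symbols — the join is lossless.

Yes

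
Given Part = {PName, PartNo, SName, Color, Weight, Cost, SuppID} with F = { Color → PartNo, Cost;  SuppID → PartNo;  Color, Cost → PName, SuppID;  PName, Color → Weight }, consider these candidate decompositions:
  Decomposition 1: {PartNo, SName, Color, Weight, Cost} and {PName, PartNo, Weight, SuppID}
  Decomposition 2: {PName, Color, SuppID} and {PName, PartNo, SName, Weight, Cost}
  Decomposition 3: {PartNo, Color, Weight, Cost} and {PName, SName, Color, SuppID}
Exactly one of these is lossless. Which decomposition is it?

Decomposition 1: common = {PartNo, Weight}, closure = {PartNo, Weight} → lossy.
Decomposition 2: common = {PName}, closure = {PName} → lossy.
Decomposition 3: common = {Color}, closure = {PName, PartNo, Color, Weight, Cost, SuppID} → lossless.

Decomposition 3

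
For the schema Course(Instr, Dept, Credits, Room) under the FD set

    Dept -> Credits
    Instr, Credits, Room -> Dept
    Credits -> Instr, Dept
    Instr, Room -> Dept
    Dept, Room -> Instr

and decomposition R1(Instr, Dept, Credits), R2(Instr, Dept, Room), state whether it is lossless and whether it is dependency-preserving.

Lossless test: (Instr, Dept)⁺ = {Instr, Dept, Credits}, which contains all of one fragment — lossless.
Dependency preservation: Instr, Credits, Room → Dept is not contained in any single fragment, but the restricted closure of its left-hand side across the fragments still reaches the right-hand side; the remaining FDs each lie inside some fragment. All dependencies are preserved.

lossless and dependency-preserving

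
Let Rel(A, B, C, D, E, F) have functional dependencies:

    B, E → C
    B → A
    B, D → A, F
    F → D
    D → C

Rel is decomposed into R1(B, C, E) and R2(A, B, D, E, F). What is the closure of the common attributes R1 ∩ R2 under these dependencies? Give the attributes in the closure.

A, B, C, E

R1 ∩ R2 = {B, E}.
B, E → C applies, adding C
B → A applies, adding A
Closure: {A, B, C, E}.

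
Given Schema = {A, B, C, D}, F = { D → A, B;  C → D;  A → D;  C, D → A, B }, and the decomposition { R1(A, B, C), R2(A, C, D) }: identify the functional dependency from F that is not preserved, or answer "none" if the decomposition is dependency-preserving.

D → A, B: restricted closure across fragments reaches A, B.
C → D lies within R2.
A → D lies within R2.
C, D → A, B: restricted closure across fragments reaches A, B.
Every dependency is enforceable on the fragments, so the decomposition is dependency-preserving.

none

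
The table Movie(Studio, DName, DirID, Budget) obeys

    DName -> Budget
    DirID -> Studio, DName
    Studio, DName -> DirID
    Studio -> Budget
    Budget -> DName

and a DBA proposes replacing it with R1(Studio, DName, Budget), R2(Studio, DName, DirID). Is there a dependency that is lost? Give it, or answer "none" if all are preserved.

none

DName → Budget lies within R1.
DirID → Studio, DName lies within R2.
Studio, DName → DirID lies within R2.
Studio → Budget lies within R1.
Budget → DName lies within R1.
Every dependency is enforceable on the fragments, so the decomposition is dependency-preserving.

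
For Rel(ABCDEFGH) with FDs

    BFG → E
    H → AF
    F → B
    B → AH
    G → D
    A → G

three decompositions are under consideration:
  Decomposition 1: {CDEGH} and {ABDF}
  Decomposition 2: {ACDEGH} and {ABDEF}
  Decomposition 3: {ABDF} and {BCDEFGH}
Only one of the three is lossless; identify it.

Decomposition 3

Decomposition 1: common = {D}, closure = {D} → lossy.
Decomposition 2: common = {ADE}, closure = {ADEG} → lossy.
Decomposition 3: common = {BDF}, closure = {ABDEFGH} → lossless.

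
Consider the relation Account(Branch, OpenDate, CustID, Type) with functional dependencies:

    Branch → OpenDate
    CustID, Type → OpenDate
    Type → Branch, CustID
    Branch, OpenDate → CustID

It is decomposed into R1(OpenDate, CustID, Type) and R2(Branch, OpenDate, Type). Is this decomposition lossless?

Yes

Common attributes: R1 ∩ R2 = {OpenDate, Type}.
Closure of {OpenDate, Type}: Type → Branch, CustID applies, adding Branch, CustID. So (OpenDate, Type)⁺ = {Branch, OpenDate, CustID, Type}.
This closure contains every attribute of R1, so R1 ∩ R2 → R1. The join is lossless.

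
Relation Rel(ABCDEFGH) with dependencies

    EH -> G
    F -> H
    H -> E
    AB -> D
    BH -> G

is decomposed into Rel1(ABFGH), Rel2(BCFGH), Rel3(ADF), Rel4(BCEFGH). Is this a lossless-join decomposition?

No

Chase test. Columns are ABCDEFGH; row i has aⱼ where attribute j ∈ Reli, else bᵢⱼ.
Initial tableau (one row per fragment):
  row 1: a1 a2 b13 b14 b15 a6 a7 a8
  row 2: b21 a2 a3 b24 b25 a6 a7 a8
  row 3: a1 b32 b33 a4 b35 a6 b37 b38
  row 4: b41 a2 a3 b44 a5 a6 a7 a8
Rows 1 and 3 agree on F; apply F→H and equate their H entries.
Rows 1 and 2 agree on H; apply H→E and equate their E entries.
Rows 1 and 3 agree on H; apply H→E and equate their E entries.
Rows 1 and 4 agree on H; apply H→E and equate their E entries.
Rows 1 and 3 agree on EH; apply EH→G and equate their G entries.
No row becomes fully distinguished — the join is lossy.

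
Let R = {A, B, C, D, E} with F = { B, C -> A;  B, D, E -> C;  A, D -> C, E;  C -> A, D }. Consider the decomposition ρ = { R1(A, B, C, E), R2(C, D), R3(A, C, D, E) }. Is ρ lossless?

Yes

Chase test. Columns are A, B, C, D, E; row i has aⱼ where attribute j ∈ Ri, else bᵢⱼ.
Initial tableau (one row per fragment):
  row 1: a1 a2 a3 b14 a5
  row 2: b21 b22 a3 a4 b25
  row 3: a1 b32 a3 a4 a5
Rows 1 and 2 agree on C; apply C→A, D and equate their A, D entries.
Rows 1 and 2 agree on A, D; apply A, D→C, E and equate their C, E entries.
Row 1 is now all distinguished symbols — the join is lossless.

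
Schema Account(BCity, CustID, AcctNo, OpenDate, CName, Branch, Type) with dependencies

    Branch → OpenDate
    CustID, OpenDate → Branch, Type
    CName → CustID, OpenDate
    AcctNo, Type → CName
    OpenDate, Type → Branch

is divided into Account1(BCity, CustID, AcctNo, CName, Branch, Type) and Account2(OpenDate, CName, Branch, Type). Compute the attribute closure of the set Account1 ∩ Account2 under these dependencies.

CustID, OpenDate, CName, Branch, Type

Account1 ∩ Account2 = {CName, Branch, Type}.
Branch → OpenDate applies, adding OpenDate
CName → CustID, OpenDate applies, adding CustID
Closure: {CustID, OpenDate, CName, Branch, Type}.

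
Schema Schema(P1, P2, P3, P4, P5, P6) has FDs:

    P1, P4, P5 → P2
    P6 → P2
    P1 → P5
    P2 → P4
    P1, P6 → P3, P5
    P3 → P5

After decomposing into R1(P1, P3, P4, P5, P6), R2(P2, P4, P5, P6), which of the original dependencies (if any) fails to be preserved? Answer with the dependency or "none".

Check P1, P4, P5 → P2: no single fragment contains all of {P1, P2, P4, P5}, and the restricted closure of {P1, P4, P5} across the fragments never reaches {P2}.
P6 → P2 is preserved.
P1 → P5 is preserved.
P2 → P4 is preserved.
P1, P6 → P3, P5 is preserved.
P3 → P5 is preserved.

P1, P4, P5 → P2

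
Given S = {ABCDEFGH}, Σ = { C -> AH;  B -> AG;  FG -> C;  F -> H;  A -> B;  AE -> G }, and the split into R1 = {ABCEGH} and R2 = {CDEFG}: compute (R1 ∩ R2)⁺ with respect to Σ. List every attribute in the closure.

ABCEGH

R1 ∩ R2 = {CEG}.
C → AH applies, adding AH
A → B applies, adding B
Closure: {ABCEGH}.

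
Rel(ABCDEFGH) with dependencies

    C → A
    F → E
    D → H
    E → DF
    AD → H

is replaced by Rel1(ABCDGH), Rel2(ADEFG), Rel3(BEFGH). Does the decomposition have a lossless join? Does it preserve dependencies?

Lossless test (chase): Rows 1 and 2 agree on D; apply D→H and equate their H entries. Rows 2 and 3 agree on E; apply E→DF and equate their DF entries. No row becomes fully distinguished — the join is lossy.
Dependency preservation: every FD's attributes lie within a single fragment, so each can be enforced locally — preserved.

lossy but dependency-preserving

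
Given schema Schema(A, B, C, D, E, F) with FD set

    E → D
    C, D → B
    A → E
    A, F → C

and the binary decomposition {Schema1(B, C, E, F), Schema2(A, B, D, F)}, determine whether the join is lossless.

No

Common attributes: Schema1 ∩ Schema2 = {B, F}.
No dependency enlarges {B, F}, so (B, F)⁺ = {B, F}.
The closure contains neither all of Schema1 = {B, C, E, F} nor all of Schema2 = {A, B, D, F}, so the common attributes are not a superkey of either fragment. The join is lossy.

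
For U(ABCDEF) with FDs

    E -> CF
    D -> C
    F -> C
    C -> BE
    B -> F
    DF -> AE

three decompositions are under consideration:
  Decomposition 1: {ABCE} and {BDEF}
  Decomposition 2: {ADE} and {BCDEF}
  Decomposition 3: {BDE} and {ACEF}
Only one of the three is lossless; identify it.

Decomposition 1: common = {BE}, closure = {BCEF} → lossy.
Decomposition 2: common = {DE}, closure = {ABCDEF} → lossless.
Decomposition 3: common = {E}, closure = {BCEF} → lossy.

Decomposition 2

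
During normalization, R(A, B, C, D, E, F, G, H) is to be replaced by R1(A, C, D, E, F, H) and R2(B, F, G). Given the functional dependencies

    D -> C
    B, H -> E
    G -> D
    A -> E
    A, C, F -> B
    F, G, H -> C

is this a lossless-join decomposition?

Common attributes: R1 ∩ R2 = {F}.
No dependency enlarges {F}, so (F)⁺ = {F}.
The closure contains neither all of R1 = {A, C, D, E, F, H} nor all of R2 = {B, F, G}, so the common attributes are not a superkey of either fragment. The join is lossy.

No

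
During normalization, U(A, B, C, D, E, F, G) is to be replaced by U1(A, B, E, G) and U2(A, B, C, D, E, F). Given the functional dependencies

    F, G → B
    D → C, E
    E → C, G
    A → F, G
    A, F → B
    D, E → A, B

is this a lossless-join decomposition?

Yes

Common attributes: U1 ∩ U2 = {A, B, E}.
Closure of {A, B, E}: E → C, G applies, adding C, G; A → F, G applies, adding F. So (A, B, E)⁺ = {A, B, C, E, F, G}.
This closure contains every attribute of U1, so U1 ∩ U2 → U1. The join is lossless.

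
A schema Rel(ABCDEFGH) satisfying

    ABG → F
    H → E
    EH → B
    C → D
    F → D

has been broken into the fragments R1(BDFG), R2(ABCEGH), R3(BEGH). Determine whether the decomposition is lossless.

Chase test. Columns are ABCDEFGH; row i has aⱼ where attribute j ∈ Ri, else bᵢⱼ.
Initial tableau (one row per fragment):
  row 1: b11 a2 b13 a4 b15 a6 a7 b18
  row 2: a1 a2 a3 b24 a5 b26 a7 a8
  row 3: b31 a2 b33 b34 a5 b36 a7 a8
No row becomes fully distinguished — the join is lossy.

No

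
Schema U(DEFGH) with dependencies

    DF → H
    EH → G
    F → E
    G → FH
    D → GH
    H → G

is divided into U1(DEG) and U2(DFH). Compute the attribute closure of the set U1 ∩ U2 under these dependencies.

U1 ∩ U2 = {D}.
D → GH applies, adding GH
G → FH applies, adding F
F → E applies, adding E
Closure: {DEFGH}.

DEFGH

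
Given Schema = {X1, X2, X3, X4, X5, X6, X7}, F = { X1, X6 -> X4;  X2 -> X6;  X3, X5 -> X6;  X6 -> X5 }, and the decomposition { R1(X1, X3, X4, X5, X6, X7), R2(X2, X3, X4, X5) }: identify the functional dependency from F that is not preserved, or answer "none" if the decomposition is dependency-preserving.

Check X2 → X6: no single fragment contains all of {X2, X6}, and the restricted closure of {X2} across the fragments never reaches {X6}.
X1, X6 → X4 is preserved.
X3, X5 → X6 is preserved.
X6 → X5 is preserved.

X2 -> X6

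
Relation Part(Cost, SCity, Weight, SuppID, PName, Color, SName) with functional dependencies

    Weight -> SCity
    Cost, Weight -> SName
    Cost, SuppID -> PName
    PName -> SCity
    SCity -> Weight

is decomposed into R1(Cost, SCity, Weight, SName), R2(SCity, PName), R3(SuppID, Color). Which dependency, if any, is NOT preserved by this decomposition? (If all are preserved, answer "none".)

Cost, SuppID -> PName

Check Cost, SuppID → PName: no single fragment contains all of {Cost, SuppID, PName}, and the restricted closure of {Cost, SuppID} across the fragments never reaches {PName}.
Weight → SCity is preserved.
Cost, Weight → SName is preserved.
PName → SCity is preserved.
SCity → Weight is preserved.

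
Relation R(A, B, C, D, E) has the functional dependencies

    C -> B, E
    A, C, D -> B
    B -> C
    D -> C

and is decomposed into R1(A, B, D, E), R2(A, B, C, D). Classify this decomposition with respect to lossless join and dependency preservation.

Lossless test: (A, B, D)⁺ = {A, B, C, D, E}, which contains all of one fragment — lossless.
Dependency preservation: C → B, E is not contained in any single fragment, but the restricted closure of its left-hand side across the fragments still reaches the right-hand side; the remaining FDs each lie inside some fragment. All dependencies are preserved.

lossless and dependency-preserving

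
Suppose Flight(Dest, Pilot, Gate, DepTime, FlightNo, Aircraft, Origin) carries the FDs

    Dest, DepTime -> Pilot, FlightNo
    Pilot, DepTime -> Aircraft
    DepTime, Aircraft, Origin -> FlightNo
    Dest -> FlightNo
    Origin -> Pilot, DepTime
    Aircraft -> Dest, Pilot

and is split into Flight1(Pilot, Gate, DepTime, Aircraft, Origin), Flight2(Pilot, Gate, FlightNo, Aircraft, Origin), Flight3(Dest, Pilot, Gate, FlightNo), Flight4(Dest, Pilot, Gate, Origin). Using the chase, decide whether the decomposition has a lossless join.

Yes

Chase test. Columns are Dest, Pilot, Gate, DepTime, FlightNo, Aircraft, Origin; row i has aⱼ where attribute j ∈ Flighti, else bᵢⱼ.
Initial tableau (one row per fragment):
  row 1: b11 a2 a3 a4 b15 a6 a7
  row 2: b21 a2 a3 b24 a5 a6 a7
  row 3: a1 a2 a3 b34 a5 b36 b37
  row 4: a1 a2 a3 b44 b45 b46 a7
Rows 3 and 4 agree on Dest; apply Dest→FlightNo and equate their FlightNo entries.
Rows 1 and 2 agree on Origin; apply Origin→Pilot, DepTime and equate their Pilot, DepTime entries.
Rows 1 and 4 agree on Origin; apply Origin→Pilot, DepTime and equate their Pilot, DepTime entries.
Rows 1 and 2 agree on Aircraft; apply Aircraft→Dest, Pilot and equate their Dest, Pilot entries.
Rows 1 and 2 agree on Dest, DepTime; apply Dest, DepTime→Pilot, FlightNo and equate their Pilot, FlightNo entries.
Rows 1 and 4 agree on Pilot, DepTime; apply Pilot, DepTime→Aircraft and equate their Aircraft entries.
Rows 1 and 4 agree on Aircraft; apply Aircraft→Dest, Pilot and equate their Dest, Pilot entries.
Row 1 is now all distinguished symbols — the join is lossless.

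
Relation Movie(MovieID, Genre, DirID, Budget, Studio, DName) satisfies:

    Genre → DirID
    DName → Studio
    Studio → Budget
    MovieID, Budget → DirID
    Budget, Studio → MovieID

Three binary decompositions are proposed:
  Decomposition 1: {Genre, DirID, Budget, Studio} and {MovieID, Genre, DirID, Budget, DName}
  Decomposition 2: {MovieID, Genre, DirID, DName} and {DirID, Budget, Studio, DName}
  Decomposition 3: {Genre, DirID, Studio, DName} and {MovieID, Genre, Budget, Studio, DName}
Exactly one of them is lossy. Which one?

Decomposition 1: common = {Genre, DirID, Budget}, closure = {Genre, DirID, Budget} → lossy.
Decomposition 2: common = {DirID, DName}, closure = {MovieID, DirID, Budget, Studio, DName} → lossless.
Decomposition 3: common = {Genre, Studio, DName}, closure = {MovieID, Genre, DirID, Budget, Studio, DName} → lossless.

Decomposition 1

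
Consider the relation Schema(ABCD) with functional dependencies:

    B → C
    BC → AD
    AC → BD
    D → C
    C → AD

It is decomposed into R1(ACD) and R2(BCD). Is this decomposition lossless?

Common attributes: R1 ∩ R2 = {CD}.
Closure of {CD}: C → AD applies, adding A; AC → BD applies, adding B. So (CD)⁺ = {ABCD}.
This closure contains every attribute of R1, so R1 ∩ R2 → R1. The join is lossless.

Yes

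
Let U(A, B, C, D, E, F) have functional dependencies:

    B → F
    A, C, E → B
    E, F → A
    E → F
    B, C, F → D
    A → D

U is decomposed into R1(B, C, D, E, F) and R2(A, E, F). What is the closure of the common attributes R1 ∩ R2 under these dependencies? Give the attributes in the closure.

A, D, E, F

R1 ∩ R2 = {E, F}.
E, F → A applies, adding A
A → D applies, adding D
Closure: {A, D, E, F}.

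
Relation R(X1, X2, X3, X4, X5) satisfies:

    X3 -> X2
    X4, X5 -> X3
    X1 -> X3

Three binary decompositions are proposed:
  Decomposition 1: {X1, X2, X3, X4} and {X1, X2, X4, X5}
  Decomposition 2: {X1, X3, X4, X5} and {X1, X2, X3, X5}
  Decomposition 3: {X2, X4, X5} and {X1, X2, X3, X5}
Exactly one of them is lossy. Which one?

Decomposition 1: common = {X1, X2, X4}, closure = {X1, X2, X3, X4} → lossless.
Decomposition 2: common = {X1, X3, X5}, closure = {X1, X2, X3, X5} → lossless.
Decomposition 3: common = {X2, X5}, closure = {X2, X5} → lossy.

Decomposition 3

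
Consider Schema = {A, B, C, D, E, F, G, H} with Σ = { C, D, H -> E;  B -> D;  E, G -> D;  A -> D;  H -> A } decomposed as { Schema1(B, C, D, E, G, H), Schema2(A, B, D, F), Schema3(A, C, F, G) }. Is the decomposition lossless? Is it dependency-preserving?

lossy and not dependency-preserving

Lossless test (chase): Rows 2 and 3 agree on A; apply A→D and equate their D entries. No row becomes fully distinguished — the join is lossy.
Dependency preservation: the restricted closure of {H} across the fragments never reaches {A}, so H → A cannot be enforced without a join — not preserved.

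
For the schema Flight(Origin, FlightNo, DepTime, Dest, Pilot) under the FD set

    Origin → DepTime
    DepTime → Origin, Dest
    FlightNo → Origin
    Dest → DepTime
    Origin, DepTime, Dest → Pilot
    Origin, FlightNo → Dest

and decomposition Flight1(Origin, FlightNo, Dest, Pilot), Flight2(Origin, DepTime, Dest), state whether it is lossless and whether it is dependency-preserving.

lossless and dependency-preserving

Lossless test: (Origin, Dest)⁺ = {Origin, DepTime, Dest, Pilot}, which contains all of one fragment — lossless.
Dependency preservation: Origin, DepTime, Dest → Pilot is not contained in any single fragment, but the restricted closure of its left-hand side across the fragments still reaches the right-hand side; the remaining FDs each lie inside some fragment. All dependencies are preserved.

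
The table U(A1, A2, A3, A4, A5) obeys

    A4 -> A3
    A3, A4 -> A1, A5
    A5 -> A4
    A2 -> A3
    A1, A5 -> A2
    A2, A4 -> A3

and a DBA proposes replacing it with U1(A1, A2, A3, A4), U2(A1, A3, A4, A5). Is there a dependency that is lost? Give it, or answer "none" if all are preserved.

A4 → A3 lies within U1.
A3, A4 → A1, A5 lies within U2.
A5 → A4 lies within U2.
A2 → A3 lies within U1.
A1, A5 → A2: restricted closure across fragments reaches A2.
A2, A4 → A3 lies within U1.
Every dependency is enforceable on the fragments, so the decomposition is dependency-preserving.

none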